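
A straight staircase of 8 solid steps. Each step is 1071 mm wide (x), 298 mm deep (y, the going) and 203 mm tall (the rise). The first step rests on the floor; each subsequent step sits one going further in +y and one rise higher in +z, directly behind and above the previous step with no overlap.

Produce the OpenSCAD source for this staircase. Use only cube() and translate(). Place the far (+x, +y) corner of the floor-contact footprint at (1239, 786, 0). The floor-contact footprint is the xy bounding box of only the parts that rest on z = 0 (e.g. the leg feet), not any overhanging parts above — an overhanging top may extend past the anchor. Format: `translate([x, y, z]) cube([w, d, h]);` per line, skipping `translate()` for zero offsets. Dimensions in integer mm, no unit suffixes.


translate([168, 488, 0]) cube([1071, 298, 203]);
translate([168, 786, 203]) cube([1071, 298, 203]);
translate([168, 1084, 406]) cube([1071, 298, 203]);
translate([168, 1382, 609]) cube([1071, 298, 203]);
translate([168, 1680, 812]) cube([1071, 298, 203]);
translate([168, 1978, 1015]) cube([1071, 298, 203]);
translate([168, 2276, 1218]) cube([1071, 298, 203]);
translate([168, 2574, 1421]) cube([1071, 298, 203]);


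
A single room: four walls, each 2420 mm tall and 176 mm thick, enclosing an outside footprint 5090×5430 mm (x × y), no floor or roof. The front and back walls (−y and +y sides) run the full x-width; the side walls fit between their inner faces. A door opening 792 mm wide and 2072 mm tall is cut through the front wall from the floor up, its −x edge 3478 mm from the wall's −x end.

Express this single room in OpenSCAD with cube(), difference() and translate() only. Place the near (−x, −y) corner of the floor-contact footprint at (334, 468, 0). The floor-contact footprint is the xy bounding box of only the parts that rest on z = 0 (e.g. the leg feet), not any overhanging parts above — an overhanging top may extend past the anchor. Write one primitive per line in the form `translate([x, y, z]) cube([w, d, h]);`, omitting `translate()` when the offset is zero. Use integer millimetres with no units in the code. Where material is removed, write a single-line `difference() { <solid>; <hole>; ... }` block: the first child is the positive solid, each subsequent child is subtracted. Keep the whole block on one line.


difference() { translate([334, 468, 0]) cube([5090, 176, 2420]); translate([3812, 468, 0]) cube([792, 176, 2072]); }
translate([334, 5722, 0]) cube([5090, 176, 2420]);
translate([334, 644, 0]) cube([176, 5078, 2420]);
translate([5248, 644, 0]) cube([176, 5078, 2420]);


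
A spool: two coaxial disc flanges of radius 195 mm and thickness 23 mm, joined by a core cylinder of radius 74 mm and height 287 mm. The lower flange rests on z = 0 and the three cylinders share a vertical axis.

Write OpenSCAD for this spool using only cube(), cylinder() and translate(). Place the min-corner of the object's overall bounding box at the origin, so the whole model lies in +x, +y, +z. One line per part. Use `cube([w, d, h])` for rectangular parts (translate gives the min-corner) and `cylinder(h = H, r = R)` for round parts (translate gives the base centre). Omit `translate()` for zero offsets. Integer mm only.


translate([195, 195, 0]) cylinder(h = 23, r = 195);
translate([195, 195, 23]) cylinder(h = 287, r = 74);
translate([195, 195, 310]) cylinder(h = 23, r = 195);


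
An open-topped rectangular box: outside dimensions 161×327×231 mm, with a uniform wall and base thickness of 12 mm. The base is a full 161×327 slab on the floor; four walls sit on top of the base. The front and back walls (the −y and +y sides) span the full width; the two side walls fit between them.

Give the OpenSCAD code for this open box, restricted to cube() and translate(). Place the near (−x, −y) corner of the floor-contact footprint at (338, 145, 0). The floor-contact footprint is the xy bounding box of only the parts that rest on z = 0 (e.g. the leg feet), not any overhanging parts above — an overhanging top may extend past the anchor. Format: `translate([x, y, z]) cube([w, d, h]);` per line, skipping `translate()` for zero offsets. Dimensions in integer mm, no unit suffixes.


translate([338, 145, 0]) cube([161, 327, 12]);
translate([338, 145, 12]) cube([161, 12, 219]);
translate([338, 460, 12]) cube([161, 12, 219]);
translate([338, 157, 12]) cube([12, 303, 219]);
translate([487, 157, 12]) cube([12, 303, 219]);


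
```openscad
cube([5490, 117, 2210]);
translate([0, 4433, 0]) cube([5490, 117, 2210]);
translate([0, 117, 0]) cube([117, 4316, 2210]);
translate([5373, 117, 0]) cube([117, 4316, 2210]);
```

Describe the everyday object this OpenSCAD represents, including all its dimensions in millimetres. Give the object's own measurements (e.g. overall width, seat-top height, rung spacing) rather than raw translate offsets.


The wall frame of a small rectangular building: four walls, each 2210 mm tall and 117 mm thick, enclosing a footprint 5490 mm (x) by 4550 mm (y) outside-to-outside, with no floor or roof. The front and back walls (the −y and +y sides) span the full width; the two side walls fit between them.


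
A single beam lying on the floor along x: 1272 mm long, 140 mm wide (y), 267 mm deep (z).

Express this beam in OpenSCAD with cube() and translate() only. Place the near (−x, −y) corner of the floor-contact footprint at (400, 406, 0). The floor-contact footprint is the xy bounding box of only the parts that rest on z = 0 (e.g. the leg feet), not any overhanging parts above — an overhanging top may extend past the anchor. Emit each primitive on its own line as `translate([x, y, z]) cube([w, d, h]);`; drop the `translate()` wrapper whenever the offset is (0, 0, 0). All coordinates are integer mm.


translate([400, 406, 0]) cube([1272, 140, 267]);


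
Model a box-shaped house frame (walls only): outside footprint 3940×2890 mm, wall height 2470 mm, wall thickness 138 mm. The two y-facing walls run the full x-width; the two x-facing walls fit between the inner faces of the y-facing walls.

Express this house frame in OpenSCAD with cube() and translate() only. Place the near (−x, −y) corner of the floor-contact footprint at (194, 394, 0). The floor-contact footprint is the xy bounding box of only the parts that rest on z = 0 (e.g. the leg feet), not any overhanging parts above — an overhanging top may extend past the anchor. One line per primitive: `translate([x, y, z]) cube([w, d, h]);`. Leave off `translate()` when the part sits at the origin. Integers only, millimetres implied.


translate([194, 394, 0]) cube([3940, 138, 2470]);
translate([194, 3146, 0]) cube([3940, 138, 2470]);
translate([194, 532, 0]) cube([138, 2614, 2470]);
translate([3996, 532, 0]) cube([138, 2614, 2470]);


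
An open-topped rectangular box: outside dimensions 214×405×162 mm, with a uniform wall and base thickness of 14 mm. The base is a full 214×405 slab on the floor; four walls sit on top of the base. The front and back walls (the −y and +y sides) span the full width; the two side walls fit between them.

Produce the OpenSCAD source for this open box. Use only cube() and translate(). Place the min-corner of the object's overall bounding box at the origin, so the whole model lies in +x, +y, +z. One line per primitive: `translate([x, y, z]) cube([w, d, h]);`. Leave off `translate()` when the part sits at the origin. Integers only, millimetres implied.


cube([214, 405, 14]);
translate([0, 0, 14]) cube([214, 14, 148]);
translate([0, 391, 14]) cube([214, 14, 148]);
translate([0, 14, 14]) cube([14, 377, 148]);
translate([200, 14, 14]) cube([14, 377, 148]);


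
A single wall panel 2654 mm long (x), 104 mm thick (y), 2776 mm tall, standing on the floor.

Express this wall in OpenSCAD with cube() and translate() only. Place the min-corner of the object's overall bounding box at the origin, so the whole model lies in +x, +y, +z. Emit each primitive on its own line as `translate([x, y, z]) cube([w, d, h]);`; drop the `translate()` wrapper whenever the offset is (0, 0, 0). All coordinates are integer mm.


cube([2654, 104, 2776]);


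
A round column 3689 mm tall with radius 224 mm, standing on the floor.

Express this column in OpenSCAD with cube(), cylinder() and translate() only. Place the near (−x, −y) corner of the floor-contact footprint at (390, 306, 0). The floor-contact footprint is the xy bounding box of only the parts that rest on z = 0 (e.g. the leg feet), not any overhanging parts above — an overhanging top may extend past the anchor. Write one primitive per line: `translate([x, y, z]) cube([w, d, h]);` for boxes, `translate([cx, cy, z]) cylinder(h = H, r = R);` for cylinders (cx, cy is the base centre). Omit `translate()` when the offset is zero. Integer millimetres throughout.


translate([614, 530, 0]) cylinder(h = 3689, r = 224);


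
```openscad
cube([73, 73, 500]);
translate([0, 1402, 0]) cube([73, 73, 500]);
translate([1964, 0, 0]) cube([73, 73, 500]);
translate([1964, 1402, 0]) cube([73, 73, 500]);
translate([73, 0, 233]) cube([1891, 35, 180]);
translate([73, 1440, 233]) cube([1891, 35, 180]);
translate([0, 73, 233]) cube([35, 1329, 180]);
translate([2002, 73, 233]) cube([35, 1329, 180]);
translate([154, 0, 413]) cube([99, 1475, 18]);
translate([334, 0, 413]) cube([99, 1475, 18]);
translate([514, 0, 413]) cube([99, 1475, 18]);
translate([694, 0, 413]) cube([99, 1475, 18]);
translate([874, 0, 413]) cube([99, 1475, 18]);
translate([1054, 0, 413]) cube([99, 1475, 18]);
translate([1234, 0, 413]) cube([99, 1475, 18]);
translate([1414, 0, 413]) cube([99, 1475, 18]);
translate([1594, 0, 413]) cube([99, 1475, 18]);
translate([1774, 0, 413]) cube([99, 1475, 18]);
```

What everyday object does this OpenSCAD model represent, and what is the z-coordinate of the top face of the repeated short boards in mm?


A bed frame. The slat-top height is 431 mm.

Four posts, four rails, and a row of slats — a bed frame. Slats sit on the rails at z = 233 + 180 = 413; with slat thickness 18, the top is 431 mm.


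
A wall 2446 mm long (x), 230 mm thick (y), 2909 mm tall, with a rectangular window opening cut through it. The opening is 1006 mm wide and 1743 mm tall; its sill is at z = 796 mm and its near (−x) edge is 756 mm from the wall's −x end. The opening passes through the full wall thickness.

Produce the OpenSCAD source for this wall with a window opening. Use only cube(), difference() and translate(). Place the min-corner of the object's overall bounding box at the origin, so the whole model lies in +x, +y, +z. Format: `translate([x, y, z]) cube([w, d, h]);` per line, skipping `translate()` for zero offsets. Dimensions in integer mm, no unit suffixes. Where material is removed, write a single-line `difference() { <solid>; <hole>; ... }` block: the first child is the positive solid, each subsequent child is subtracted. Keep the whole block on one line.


difference() { cube([2446, 230, 2909]); translate([756, 0, 796]) cube([1006, 230, 1743]); }


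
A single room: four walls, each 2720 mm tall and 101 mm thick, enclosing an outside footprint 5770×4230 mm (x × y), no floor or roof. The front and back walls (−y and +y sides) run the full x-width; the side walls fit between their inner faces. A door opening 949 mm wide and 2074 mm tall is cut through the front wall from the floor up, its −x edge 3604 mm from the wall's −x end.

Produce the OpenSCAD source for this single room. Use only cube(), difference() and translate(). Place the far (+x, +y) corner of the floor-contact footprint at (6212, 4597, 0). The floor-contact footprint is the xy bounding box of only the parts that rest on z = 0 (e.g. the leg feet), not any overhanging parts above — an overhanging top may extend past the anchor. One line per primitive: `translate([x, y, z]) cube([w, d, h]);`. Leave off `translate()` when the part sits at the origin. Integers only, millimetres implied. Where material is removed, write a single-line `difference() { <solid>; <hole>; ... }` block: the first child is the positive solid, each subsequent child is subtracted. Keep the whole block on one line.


difference() { translate([442, 367, 0]) cube([5770, 101, 2720]); translate([4046, 367, 0]) cube([949, 101, 2074]); }
translate([442, 4496, 0]) cube([5770, 101, 2720]);
translate([442, 468, 0]) cube([101, 4028, 2720]);
translate([6111, 468, 0]) cube([101, 4028, 2720]);


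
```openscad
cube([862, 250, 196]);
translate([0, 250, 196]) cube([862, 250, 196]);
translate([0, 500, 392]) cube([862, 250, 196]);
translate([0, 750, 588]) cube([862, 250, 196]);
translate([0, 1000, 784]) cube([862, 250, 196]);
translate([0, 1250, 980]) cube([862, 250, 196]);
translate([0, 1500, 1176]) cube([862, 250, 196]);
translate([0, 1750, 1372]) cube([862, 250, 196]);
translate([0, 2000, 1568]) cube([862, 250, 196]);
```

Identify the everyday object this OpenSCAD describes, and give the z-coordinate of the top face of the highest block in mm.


A staircase. The total rise is 1764 mm.

9 identical blocks, each offset up and back from the previous — a staircase. Each step is 196 mm tall and there are 9 of them, so the total rise is 9 × 196 = 1764 mm.


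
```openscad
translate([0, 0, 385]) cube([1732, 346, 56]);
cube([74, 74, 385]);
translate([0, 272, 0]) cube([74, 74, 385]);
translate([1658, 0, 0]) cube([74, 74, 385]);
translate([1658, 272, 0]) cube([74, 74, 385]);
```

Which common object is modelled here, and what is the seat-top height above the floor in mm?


A bench. The seat-top height is 441 mm.

A long slab on four corner posts — a bench. The slab sits at z = 385 with thickness 56, so the top is 385 + 56 = 441 mm.


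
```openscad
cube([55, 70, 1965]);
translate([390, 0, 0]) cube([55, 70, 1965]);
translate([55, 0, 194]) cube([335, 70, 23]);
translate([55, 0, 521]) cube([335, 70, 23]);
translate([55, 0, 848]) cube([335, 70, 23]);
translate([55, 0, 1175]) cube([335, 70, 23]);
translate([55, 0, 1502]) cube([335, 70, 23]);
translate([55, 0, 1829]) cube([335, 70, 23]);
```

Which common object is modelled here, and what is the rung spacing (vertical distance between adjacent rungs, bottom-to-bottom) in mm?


A ladder. The rung spacing is 327 mm.

Two tall 55×70 posts with 6 short bars between them — a ladder. Adjacent rungs sit at z = 194 and z = 521, so the spacing is 521 − 194 = 327 mm.


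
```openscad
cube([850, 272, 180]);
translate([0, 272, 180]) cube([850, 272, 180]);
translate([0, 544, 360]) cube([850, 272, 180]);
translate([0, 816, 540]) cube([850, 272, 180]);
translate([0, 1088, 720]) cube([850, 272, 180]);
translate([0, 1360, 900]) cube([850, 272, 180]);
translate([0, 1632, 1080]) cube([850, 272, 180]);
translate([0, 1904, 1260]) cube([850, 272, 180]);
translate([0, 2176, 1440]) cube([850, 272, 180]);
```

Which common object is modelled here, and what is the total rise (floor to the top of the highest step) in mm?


A staircase. The total rise is 1620 mm.

9 identical blocks, each offset up and back from the previous — a staircase. Each step is 180 mm tall and there are 9 of them, so the total rise is 9 × 180 = 1620 mm.


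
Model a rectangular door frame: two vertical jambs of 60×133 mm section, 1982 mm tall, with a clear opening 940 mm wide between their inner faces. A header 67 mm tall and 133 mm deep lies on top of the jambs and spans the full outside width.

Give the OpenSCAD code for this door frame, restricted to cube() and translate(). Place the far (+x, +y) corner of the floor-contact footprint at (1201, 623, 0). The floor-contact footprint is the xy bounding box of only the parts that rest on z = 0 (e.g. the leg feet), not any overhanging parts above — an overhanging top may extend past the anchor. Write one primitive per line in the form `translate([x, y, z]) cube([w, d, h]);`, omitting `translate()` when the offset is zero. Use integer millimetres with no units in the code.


translate([141, 490, 0]) cube([60, 133, 1982]);
translate([1141, 490, 0]) cube([60, 133, 1982]);
translate([141, 490, 1982]) cube([1060, 133, 67]);


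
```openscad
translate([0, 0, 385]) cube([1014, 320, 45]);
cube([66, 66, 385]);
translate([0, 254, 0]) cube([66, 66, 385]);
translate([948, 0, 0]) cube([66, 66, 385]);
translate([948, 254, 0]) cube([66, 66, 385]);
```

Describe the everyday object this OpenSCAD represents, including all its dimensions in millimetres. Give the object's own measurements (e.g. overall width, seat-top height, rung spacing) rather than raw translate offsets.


A bench: a 1014×320 mm seat slab, 45 mm thick, top at z = 430 mm, on four 66×66 mm square legs flush with the seat corners and standing on z = 0.


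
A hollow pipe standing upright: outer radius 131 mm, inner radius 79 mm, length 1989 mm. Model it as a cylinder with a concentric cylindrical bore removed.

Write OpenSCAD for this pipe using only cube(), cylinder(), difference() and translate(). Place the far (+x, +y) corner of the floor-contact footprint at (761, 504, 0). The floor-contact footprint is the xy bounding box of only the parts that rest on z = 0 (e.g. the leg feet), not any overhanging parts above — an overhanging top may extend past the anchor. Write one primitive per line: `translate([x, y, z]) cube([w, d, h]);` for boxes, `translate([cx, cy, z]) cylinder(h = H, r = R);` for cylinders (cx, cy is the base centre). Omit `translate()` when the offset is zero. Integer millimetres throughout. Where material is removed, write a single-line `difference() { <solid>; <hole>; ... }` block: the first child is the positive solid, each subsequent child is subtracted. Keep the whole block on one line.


difference() { translate([630, 373, 0]) cylinder(h = 1989, r = 131); translate([630, 373, 0]) cylinder(h = 1989, r = 79); }


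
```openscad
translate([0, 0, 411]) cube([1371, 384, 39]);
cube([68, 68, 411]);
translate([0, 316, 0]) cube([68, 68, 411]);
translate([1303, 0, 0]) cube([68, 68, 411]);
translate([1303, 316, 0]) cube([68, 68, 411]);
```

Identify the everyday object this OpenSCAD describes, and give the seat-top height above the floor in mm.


A bench. The seat-top height is 450 mm.

A long slab on four corner posts — a bench. The slab sits at z = 411 with thickness 39, so the top is 411 + 39 = 450 mm.


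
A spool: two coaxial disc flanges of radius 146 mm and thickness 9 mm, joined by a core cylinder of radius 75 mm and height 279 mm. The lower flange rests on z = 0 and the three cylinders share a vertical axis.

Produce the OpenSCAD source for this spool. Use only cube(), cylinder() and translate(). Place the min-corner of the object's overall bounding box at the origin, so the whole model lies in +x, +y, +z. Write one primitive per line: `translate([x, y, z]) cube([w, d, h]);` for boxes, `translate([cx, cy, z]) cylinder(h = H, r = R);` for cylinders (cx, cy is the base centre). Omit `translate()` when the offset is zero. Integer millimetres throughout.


translate([146, 146, 0]) cylinder(h = 9, r = 146);
translate([146, 146, 9]) cylinder(h = 279, r = 75);
translate([146, 146, 288]) cylinder(h = 9, r = 146);


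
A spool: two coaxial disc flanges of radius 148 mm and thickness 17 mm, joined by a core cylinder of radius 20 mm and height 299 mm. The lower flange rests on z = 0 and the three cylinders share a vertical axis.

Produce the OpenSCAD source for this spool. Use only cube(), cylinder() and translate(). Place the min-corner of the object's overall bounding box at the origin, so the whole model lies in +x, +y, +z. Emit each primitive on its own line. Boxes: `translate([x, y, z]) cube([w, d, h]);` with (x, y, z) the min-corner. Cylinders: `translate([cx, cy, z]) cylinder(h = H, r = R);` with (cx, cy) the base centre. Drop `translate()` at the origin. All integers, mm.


translate([148, 148, 0]) cylinder(h = 17, r = 148);
translate([148, 148, 17]) cylinder(h = 299, r = 20);
translate([148, 148, 316]) cylinder(h = 17, r = 148);


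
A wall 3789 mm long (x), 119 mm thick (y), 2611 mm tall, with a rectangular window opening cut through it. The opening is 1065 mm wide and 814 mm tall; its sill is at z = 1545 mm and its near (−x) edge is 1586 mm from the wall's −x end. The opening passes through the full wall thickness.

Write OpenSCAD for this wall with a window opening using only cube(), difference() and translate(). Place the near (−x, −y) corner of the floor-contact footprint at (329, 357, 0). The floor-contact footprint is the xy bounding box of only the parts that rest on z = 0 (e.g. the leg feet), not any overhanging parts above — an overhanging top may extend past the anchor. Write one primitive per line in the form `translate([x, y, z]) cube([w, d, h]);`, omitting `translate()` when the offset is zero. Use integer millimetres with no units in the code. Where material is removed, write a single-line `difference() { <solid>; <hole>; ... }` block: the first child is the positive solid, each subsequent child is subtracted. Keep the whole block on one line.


difference() { translate([329, 357, 0]) cube([3789, 119, 2611]); translate([1915, 357, 1545]) cube([1065, 119, 814]); }


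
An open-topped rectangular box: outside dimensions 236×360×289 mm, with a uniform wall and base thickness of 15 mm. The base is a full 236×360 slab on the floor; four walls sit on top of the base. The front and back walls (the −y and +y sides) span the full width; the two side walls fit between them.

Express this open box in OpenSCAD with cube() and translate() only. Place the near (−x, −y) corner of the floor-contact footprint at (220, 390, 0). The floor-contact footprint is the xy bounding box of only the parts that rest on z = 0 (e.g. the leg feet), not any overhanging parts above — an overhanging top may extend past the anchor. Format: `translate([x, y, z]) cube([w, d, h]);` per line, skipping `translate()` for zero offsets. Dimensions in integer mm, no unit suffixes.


translate([220, 390, 0]) cube([236, 360, 15]);
translate([220, 390, 15]) cube([236, 15, 274]);
translate([220, 735, 15]) cube([236, 15, 274]);
translate([220, 405, 15]) cube([15, 330, 274]);
translate([441, 405, 15]) cube([15, 330, 274]);


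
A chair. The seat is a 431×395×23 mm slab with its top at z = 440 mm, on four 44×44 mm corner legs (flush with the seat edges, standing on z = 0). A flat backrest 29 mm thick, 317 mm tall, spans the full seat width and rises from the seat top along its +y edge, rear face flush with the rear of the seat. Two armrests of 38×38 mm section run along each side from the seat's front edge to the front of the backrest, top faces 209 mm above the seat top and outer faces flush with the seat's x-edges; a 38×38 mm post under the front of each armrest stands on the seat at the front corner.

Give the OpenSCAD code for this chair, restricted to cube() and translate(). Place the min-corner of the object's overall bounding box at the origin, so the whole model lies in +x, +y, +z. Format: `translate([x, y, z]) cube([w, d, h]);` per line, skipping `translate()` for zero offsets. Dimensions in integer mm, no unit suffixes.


// leg_h = 440 - 23 = 417
// arm post h = 209 - 38 = 171
translate([0, 0, 417]) cube([431, 395, 23]);
cube([44, 44, 417]);
translate([387, 0, 0]) cube([44, 44, 417]);
translate([0, 351, 0]) cube([44, 44, 417]);
translate([387, 351, 0]) cube([44, 44, 417]);
translate([0, 366, 440]) cube([431, 29, 317]);
translate([0, 0, 611]) cube([38, 366, 38]);
translate([393, 0, 611]) cube([38, 366, 38]);
translate([0, 0, 440]) cube([38, 38, 171]);
translate([393, 0, 440]) cube([38, 38, 171]);


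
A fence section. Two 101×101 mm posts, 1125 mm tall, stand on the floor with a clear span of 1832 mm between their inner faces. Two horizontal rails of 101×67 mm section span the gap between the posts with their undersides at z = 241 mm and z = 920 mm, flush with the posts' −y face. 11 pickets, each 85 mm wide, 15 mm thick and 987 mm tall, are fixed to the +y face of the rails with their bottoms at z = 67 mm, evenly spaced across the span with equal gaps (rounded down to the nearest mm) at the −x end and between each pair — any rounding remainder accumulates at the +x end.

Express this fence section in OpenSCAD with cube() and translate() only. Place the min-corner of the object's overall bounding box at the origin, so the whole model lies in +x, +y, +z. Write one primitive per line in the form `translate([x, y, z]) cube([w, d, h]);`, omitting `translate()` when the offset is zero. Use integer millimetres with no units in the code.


cube([101, 101, 1125]);
translate([1933, 0, 0]) cube([101, 101, 1125]);
translate([101, 0, 241]) cube([1832, 101, 67]);
translate([101, 0, 920]) cube([1832, 101, 67]);
translate([175, 101, 67]) cube([85, 15, 987]);
translate([334, 101, 67]) cube([85, 15, 987]);
translate([493, 101, 67]) cube([85, 15, 987]);
translate([652, 101, 67]) cube([85, 15, 987]);
translate([811, 101, 67]) cube([85, 15, 987]);
translate([970, 101, 67]) cube([85, 15, 987]);
translate([1129, 101, 67]) cube([85, 15, 987]);
translate([1288, 101, 67]) cube([85, 15, 987]);
translate([1447, 101, 67]) cube([85, 15, 987]);
translate([1606, 101, 67]) cube([85, 15, 987]);
translate([1765, 101, 67]) cube([85, 15, 987]);


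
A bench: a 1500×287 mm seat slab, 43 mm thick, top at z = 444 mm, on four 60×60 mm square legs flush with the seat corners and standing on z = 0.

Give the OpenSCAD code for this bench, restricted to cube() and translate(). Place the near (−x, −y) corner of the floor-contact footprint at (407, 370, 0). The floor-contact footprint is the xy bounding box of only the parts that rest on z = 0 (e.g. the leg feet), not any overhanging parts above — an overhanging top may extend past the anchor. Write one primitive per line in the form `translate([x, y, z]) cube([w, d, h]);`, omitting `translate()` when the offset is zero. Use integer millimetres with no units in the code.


translate([407, 370, 401]) cube([1500, 287, 43]);
translate([407, 370, 0]) cube([60, 60, 401]);
translate([407, 597, 0]) cube([60, 60, 401]);
translate([1847, 370, 0]) cube([60, 60, 401]);
translate([1847, 597, 0]) cube([60, 60, 401]);


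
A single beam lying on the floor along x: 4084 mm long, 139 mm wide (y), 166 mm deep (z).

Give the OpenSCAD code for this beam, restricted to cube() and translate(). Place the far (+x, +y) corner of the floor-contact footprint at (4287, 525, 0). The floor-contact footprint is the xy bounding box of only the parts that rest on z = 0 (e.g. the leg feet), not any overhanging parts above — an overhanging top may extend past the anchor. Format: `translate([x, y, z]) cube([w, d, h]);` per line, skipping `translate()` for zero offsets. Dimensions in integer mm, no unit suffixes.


translate([203, 386, 0]) cube([4084, 139, 166]);


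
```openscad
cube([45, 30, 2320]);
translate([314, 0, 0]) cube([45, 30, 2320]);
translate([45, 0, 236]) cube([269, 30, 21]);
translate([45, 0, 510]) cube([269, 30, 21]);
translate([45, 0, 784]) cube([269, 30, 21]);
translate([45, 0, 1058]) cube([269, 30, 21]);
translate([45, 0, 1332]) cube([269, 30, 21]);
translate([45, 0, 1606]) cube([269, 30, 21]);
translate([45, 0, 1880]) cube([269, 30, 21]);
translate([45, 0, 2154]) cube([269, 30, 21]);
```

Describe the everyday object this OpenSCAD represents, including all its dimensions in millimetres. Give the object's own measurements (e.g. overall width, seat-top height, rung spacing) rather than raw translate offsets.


A straight ladder. Two 45×30 mm vertical rails, 2320 mm tall, stand 359 mm apart (outside-to-outside) with their front faces coplanar on the −y side. 8 rungs, each 30 mm deep and 21 mm tall, span between the inner faces of the rails, front faces flush with the rails. The lowest rung's underside is at z = 236 mm and rungs are spaced 274 mm apart (underside to underside).


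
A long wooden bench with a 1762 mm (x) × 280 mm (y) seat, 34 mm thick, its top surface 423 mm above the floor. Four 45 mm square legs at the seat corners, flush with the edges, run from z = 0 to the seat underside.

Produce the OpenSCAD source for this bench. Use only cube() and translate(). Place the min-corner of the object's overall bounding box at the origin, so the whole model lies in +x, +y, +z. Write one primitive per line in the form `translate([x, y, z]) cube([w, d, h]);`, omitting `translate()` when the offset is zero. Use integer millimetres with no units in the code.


// leg_h = 423 − 34 = 389
translate([0, 0, 389]) cube([1762, 280, 34]);
cube([45, 45, 389]);
translate([0, 235, 0]) cube([45, 45, 389]);
translate([1717, 0, 0]) cube([45, 45, 389]);
translate([1717, 235, 0]) cube([45, 45, 389]);


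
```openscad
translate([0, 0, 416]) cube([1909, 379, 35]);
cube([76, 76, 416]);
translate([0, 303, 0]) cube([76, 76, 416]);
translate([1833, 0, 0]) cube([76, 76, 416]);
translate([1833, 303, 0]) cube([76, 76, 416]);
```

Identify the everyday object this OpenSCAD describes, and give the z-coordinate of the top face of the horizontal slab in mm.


A bench. The seat-top height is 451 mm.

A long slab on four corner posts — a bench. The slab sits at z = 416 with thickness 35, so the top is 416 + 35 = 451 mm.


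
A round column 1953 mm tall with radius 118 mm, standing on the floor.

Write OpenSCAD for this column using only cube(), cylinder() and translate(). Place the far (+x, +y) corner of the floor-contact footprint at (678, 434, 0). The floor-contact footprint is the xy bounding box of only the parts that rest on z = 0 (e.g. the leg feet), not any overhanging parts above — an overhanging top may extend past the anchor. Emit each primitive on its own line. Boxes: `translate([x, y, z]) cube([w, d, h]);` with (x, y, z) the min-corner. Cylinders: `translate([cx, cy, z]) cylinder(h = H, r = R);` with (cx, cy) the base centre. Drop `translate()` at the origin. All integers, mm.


translate([560, 316, 0]) cylinder(h = 1953, r = 118);


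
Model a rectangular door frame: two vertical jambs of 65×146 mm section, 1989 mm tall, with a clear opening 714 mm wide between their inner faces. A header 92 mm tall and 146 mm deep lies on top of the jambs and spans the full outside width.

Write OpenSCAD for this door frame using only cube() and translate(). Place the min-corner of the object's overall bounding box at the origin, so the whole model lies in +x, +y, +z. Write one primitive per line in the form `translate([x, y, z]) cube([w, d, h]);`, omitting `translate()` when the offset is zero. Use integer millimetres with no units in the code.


cube([65, 146, 1989]);
translate([779, 0, 0]) cube([65, 146, 1989]);
translate([0, 0, 1989]) cube([844, 146, 92]);


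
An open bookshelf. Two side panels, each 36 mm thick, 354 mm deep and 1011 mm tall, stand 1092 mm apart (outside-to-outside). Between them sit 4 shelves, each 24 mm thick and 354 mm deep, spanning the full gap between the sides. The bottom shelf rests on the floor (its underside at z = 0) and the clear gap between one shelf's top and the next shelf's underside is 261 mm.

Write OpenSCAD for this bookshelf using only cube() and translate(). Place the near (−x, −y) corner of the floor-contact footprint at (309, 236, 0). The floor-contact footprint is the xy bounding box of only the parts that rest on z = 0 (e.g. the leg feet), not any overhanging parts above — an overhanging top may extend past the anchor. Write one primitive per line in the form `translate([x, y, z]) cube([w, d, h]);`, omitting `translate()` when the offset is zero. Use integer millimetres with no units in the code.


translate([309, 236, 0]) cube([36, 354, 1011]);
translate([1365, 236, 0]) cube([36, 354, 1011]);
translate([345, 236, 0]) cube([1020, 354, 24]);
translate([345, 236, 285]) cube([1020, 354, 24]);
translate([345, 236, 570]) cube([1020, 354, 24]);
translate([345, 236, 855]) cube([1020, 354, 24]);


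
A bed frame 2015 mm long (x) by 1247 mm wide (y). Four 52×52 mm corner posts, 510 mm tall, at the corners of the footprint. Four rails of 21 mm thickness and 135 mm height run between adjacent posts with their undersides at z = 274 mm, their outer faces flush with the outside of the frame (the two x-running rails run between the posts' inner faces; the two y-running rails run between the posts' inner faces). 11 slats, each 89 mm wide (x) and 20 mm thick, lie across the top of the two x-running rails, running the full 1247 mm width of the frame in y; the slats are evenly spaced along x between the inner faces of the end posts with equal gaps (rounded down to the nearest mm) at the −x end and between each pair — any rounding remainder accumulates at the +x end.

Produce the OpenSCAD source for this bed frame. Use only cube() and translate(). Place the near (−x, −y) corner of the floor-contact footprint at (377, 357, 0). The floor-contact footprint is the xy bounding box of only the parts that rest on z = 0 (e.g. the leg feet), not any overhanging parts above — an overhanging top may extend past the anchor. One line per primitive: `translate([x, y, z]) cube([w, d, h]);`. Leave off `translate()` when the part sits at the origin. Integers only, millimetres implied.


translate([377, 357, 0]) cube([52, 52, 510]);
translate([377, 1552, 0]) cube([52, 52, 510]);
translate([2340, 357, 0]) cube([52, 52, 510]);
translate([2340, 1552, 0]) cube([52, 52, 510]);
translate([429, 357, 274]) cube([1911, 21, 135]);
translate([429, 1583, 274]) cube([1911, 21, 135]);
translate([377, 409, 274]) cube([21, 1143, 135]);
translate([2371, 409, 274]) cube([21, 1143, 135]);
translate([506, 357, 409]) cube([89, 1247, 20]);
translate([672, 357, 409]) cube([89, 1247, 20]);
translate([838, 357, 409]) cube([89, 1247, 20]);
translate([1004, 357, 409]) cube([89, 1247, 20]);
translate([1170, 357, 409]) cube([89, 1247, 20]);
translate([1336, 357, 409]) cube([89, 1247, 20]);
translate([1502, 357, 409]) cube([89, 1247, 20]);
translate([1668, 357, 409]) cube([89, 1247, 20]);
translate([1834, 357, 409]) cube([89, 1247, 20]);
translate([2000, 357, 409]) cube([89, 1247, 20]);
translate([2166, 357, 409]) cube([89, 1247, 20]);


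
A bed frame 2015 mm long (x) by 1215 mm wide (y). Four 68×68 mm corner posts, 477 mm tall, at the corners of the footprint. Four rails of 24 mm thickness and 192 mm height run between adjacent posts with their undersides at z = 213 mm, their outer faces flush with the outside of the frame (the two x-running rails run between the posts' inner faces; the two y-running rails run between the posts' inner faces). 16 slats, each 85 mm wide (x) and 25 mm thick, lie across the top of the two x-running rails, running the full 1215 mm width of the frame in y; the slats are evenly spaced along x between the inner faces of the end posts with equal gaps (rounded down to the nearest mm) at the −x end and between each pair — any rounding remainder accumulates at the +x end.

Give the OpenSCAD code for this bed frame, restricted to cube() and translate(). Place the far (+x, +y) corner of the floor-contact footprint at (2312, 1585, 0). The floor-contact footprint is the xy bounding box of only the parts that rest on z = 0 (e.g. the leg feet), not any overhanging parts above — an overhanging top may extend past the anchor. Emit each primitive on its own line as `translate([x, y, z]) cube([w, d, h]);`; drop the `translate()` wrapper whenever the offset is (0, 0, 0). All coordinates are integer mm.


translate([297, 370, 0]) cube([68, 68, 477]);
translate([297, 1517, 0]) cube([68, 68, 477]);
translate([2244, 370, 0]) cube([68, 68, 477]);
translate([2244, 1517, 0]) cube([68, 68, 477]);
translate([365, 370, 213]) cube([1879, 24, 192]);
translate([365, 1561, 213]) cube([1879, 24, 192]);
translate([297, 438, 213]) cube([24, 1079, 192]);
translate([2288, 438, 213]) cube([24, 1079, 192]);
translate([395, 370, 405]) cube([85, 1215, 25]);
translate([510, 370, 405]) cube([85, 1215, 25]);
translate([625, 370, 405]) cube([85, 1215, 25]);
translate([740, 370, 405]) cube([85, 1215, 25]);
translate([855, 370, 405]) cube([85, 1215, 25]);
translate([970, 370, 405]) cube([85, 1215, 25]);
translate([1085, 370, 405]) cube([85, 1215, 25]);
translate([1200, 370, 405]) cube([85, 1215, 25]);
translate([1315, 370, 405]) cube([85, 1215, 25]);
translate([1430, 370, 405]) cube([85, 1215, 25]);
translate([1545, 370, 405]) cube([85, 1215, 25]);
translate([1660, 370, 405]) cube([85, 1215, 25]);
translate([1775, 370, 405]) cube([85, 1215, 25]);
translate([1890, 370, 405]) cube([85, 1215, 25]);
translate([2005, 370, 405]) cube([85, 1215, 25]);
translate([2120, 370, 405]) cube([85, 1215, 25]);


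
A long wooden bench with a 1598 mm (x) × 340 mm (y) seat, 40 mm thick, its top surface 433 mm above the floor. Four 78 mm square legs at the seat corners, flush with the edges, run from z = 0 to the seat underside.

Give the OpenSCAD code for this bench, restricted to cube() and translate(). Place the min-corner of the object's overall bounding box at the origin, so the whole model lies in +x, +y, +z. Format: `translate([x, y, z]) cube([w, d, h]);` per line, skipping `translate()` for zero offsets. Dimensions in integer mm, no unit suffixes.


// leg_h = 433 − 40 = 393
translate([0, 0, 393]) cube([1598, 340, 40]);
cube([78, 78, 393]);
translate([0, 262, 0]) cube([78, 78, 393]);
translate([1520, 0, 0]) cube([78, 78, 393]);
translate([1520, 262, 0]) cube([78, 78, 393]);


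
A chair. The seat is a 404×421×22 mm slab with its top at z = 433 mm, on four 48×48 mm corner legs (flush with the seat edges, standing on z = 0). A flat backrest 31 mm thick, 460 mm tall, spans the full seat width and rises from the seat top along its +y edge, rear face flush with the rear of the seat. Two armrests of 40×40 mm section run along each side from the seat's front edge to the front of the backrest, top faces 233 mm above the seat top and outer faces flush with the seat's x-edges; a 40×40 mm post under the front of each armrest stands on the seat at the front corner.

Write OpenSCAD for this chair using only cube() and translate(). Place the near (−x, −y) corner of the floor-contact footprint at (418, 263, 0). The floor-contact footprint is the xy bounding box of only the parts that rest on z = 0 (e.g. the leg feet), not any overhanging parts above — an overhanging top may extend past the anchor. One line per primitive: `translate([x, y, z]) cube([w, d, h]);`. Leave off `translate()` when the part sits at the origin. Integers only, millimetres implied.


translate([418, 263, 411]) cube([404, 421, 22]);
translate([418, 263, 0]) cube([48, 48, 411]);
translate([774, 263, 0]) cube([48, 48, 411]);
translate([418, 636, 0]) cube([48, 48, 411]);
translate([774, 636, 0]) cube([48, 48, 411]);
translate([418, 653, 433]) cube([404, 31, 460]);
translate([418, 263, 626]) cube([40, 390, 40]);
translate([782, 263, 626]) cube([40, 390, 40]);
translate([418, 263, 433]) cube([40, 40, 193]);
translate([782, 263, 433]) cube([40, 40, 193]);


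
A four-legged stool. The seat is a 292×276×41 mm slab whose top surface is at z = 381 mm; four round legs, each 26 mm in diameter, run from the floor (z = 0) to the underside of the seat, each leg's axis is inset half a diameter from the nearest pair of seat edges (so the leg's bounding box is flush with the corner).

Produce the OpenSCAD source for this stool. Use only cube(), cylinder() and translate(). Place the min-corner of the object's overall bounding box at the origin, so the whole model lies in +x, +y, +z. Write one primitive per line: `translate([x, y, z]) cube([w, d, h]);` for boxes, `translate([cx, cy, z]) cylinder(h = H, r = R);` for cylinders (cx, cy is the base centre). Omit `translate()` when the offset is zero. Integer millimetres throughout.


translate([0, 0, 340]) cube([292, 276, 41]);
translate([13, 13, 0]) cylinder(h = 340, r = 13);
translate([279, 13, 0]) cylinder(h = 340, r = 13);
translate([13, 263, 0]) cylinder(h = 340, r = 13);
translate([279, 263, 0]) cylinder(h = 340, r = 13);


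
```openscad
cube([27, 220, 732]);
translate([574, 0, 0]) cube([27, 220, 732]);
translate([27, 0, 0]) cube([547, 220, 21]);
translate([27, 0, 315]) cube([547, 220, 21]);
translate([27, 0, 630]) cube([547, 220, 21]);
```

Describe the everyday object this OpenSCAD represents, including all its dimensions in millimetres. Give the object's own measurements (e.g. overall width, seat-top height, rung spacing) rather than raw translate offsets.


An open bookshelf. Two side panels, each 27 mm thick, 220 mm deep and 732 mm tall, stand 601 mm apart (outside-to-outside). Between them sit 3 shelves, each 21 mm thick and 220 mm deep, spanning the full gap between the sides. The bottom shelf rests on the floor (its underside at z = 0) and the clear gap between one shelf's top and the next shelf's underside is 294 mm.
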